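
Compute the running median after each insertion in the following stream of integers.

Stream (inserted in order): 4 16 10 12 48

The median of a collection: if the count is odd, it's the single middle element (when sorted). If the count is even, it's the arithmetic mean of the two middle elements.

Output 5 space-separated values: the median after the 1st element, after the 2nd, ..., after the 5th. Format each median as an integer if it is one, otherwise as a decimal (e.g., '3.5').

Answer: 4 10 10 11 12

Derivation:
Step 1: insert 4 -> lo=[4] (size 1, max 4) hi=[] (size 0) -> median=4
Step 2: insert 16 -> lo=[4] (size 1, max 4) hi=[16] (size 1, min 16) -> median=10
Step 3: insert 10 -> lo=[4, 10] (size 2, max 10) hi=[16] (size 1, min 16) -> median=10
Step 4: insert 12 -> lo=[4, 10] (size 2, max 10) hi=[12, 16] (size 2, min 12) -> median=11
Step 5: insert 48 -> lo=[4, 10, 12] (size 3, max 12) hi=[16, 48] (size 2, min 16) -> median=12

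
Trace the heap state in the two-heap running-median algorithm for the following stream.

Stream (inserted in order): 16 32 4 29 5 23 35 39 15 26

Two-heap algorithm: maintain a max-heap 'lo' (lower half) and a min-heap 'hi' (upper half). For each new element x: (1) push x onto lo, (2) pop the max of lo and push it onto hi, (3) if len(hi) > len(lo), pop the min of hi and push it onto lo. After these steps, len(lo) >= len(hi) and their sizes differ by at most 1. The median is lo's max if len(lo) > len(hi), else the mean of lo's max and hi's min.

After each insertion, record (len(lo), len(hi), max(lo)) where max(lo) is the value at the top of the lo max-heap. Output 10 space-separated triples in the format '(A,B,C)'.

Answer: (1,0,16) (1,1,16) (2,1,16) (2,2,16) (3,2,16) (3,3,16) (4,3,23) (4,4,23) (5,4,23) (5,5,23)

Derivation:
Step 1: insert 16 -> lo=[16] hi=[] -> (len(lo)=1, len(hi)=0, max(lo)=16)
Step 2: insert 32 -> lo=[16] hi=[32] -> (len(lo)=1, len(hi)=1, max(lo)=16)
Step 3: insert 4 -> lo=[4, 16] hi=[32] -> (len(lo)=2, len(hi)=1, max(lo)=16)
Step 4: insert 29 -> lo=[4, 16] hi=[29, 32] -> (len(lo)=2, len(hi)=2, max(lo)=16)
Step 5: insert 5 -> lo=[4, 5, 16] hi=[29, 32] -> (len(lo)=3, len(hi)=2, max(lo)=16)
Step 6: insert 23 -> lo=[4, 5, 16] hi=[23, 29, 32] -> (len(lo)=3, len(hi)=3, max(lo)=16)
Step 7: insert 35 -> lo=[4, 5, 16, 23] hi=[29, 32, 35] -> (len(lo)=4, len(hi)=3, max(lo)=23)
Step 8: insert 39 -> lo=[4, 5, 16, 23] hi=[29, 32, 35, 39] -> (len(lo)=4, len(hi)=4, max(lo)=23)
Step 9: insert 15 -> lo=[4, 5, 15, 16, 23] hi=[29, 32, 35, 39] -> (len(lo)=5, len(hi)=4, max(lo)=23)
Step 10: insert 26 -> lo=[4, 5, 15, 16, 23] hi=[26, 29, 32, 35, 39] -> (len(lo)=5, len(hi)=5, max(lo)=23)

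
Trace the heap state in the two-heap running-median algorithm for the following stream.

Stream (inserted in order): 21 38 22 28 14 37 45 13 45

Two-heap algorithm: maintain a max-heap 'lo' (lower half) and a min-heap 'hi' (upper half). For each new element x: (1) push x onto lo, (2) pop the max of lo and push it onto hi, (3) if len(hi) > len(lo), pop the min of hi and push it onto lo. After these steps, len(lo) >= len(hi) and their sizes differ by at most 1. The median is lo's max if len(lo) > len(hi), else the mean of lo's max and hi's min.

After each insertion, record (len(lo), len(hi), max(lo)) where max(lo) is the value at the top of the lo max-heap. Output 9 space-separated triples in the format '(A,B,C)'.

Answer: (1,0,21) (1,1,21) (2,1,22) (2,2,22) (3,2,22) (3,3,22) (4,3,28) (4,4,22) (5,4,28)

Derivation:
Step 1: insert 21 -> lo=[21] hi=[] -> (len(lo)=1, len(hi)=0, max(lo)=21)
Step 2: insert 38 -> lo=[21] hi=[38] -> (len(lo)=1, len(hi)=1, max(lo)=21)
Step 3: insert 22 -> lo=[21, 22] hi=[38] -> (len(lo)=2, len(hi)=1, max(lo)=22)
Step 4: insert 28 -> lo=[21, 22] hi=[28, 38] -> (len(lo)=2, len(hi)=2, max(lo)=22)
Step 5: insert 14 -> lo=[14, 21, 22] hi=[28, 38] -> (len(lo)=3, len(hi)=2, max(lo)=22)
Step 6: insert 37 -> lo=[14, 21, 22] hi=[28, 37, 38] -> (len(lo)=3, len(hi)=3, max(lo)=22)
Step 7: insert 45 -> lo=[14, 21, 22, 28] hi=[37, 38, 45] -> (len(lo)=4, len(hi)=3, max(lo)=28)
Step 8: insert 13 -> lo=[13, 14, 21, 22] hi=[28, 37, 38, 45] -> (len(lo)=4, len(hi)=4, max(lo)=22)
Step 9: insert 45 -> lo=[13, 14, 21, 22, 28] hi=[37, 38, 45, 45] -> (len(lo)=5, len(hi)=4, max(lo)=28)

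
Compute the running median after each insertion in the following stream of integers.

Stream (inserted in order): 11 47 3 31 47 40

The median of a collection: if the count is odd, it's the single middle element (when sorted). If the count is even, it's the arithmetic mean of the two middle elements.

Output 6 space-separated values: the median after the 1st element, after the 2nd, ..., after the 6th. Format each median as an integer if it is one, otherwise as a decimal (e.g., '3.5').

Step 1: insert 11 -> lo=[11] (size 1, max 11) hi=[] (size 0) -> median=11
Step 2: insert 47 -> lo=[11] (size 1, max 11) hi=[47] (size 1, min 47) -> median=29
Step 3: insert 3 -> lo=[3, 11] (size 2, max 11) hi=[47] (size 1, min 47) -> median=11
Step 4: insert 31 -> lo=[3, 11] (size 2, max 11) hi=[31, 47] (size 2, min 31) -> median=21
Step 5: insert 47 -> lo=[3, 11, 31] (size 3, max 31) hi=[47, 47] (size 2, min 47) -> median=31
Step 6: insert 40 -> lo=[3, 11, 31] (size 3, max 31) hi=[40, 47, 47] (size 3, min 40) -> median=35.5

Answer: 11 29 11 21 31 35.5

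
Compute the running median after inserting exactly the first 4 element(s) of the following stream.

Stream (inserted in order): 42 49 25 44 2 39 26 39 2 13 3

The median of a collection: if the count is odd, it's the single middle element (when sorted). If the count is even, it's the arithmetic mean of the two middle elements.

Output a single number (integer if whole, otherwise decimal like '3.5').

Step 1: insert 42 -> lo=[42] (size 1, max 42) hi=[] (size 0) -> median=42
Step 2: insert 49 -> lo=[42] (size 1, max 42) hi=[49] (size 1, min 49) -> median=45.5
Step 3: insert 25 -> lo=[25, 42] (size 2, max 42) hi=[49] (size 1, min 49) -> median=42
Step 4: insert 44 -> lo=[25, 42] (size 2, max 42) hi=[44, 49] (size 2, min 44) -> median=43

Answer: 43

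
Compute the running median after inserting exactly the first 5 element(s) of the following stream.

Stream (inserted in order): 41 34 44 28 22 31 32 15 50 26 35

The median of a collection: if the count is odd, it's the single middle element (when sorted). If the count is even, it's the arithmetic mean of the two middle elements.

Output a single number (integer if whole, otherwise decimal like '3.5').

Step 1: insert 41 -> lo=[41] (size 1, max 41) hi=[] (size 0) -> median=41
Step 2: insert 34 -> lo=[34] (size 1, max 34) hi=[41] (size 1, min 41) -> median=37.5
Step 3: insert 44 -> lo=[34, 41] (size 2, max 41) hi=[44] (size 1, min 44) -> median=41
Step 4: insert 28 -> lo=[28, 34] (size 2, max 34) hi=[41, 44] (size 2, min 41) -> median=37.5
Step 5: insert 22 -> lo=[22, 28, 34] (size 3, max 34) hi=[41, 44] (size 2, min 41) -> median=34

Answer: 34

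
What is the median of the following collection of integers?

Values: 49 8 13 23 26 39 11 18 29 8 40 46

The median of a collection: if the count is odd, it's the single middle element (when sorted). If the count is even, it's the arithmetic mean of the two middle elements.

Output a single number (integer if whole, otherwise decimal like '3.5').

Answer: 24.5

Derivation:
Step 1: insert 49 -> lo=[49] (size 1, max 49) hi=[] (size 0) -> median=49
Step 2: insert 8 -> lo=[8] (size 1, max 8) hi=[49] (size 1, min 49) -> median=28.5
Step 3: insert 13 -> lo=[8, 13] (size 2, max 13) hi=[49] (size 1, min 49) -> median=13
Step 4: insert 23 -> lo=[8, 13] (size 2, max 13) hi=[23, 49] (size 2, min 23) -> median=18
Step 5: insert 26 -> lo=[8, 13, 23] (size 3, max 23) hi=[26, 49] (size 2, min 26) -> median=23
Step 6: insert 39 -> lo=[8, 13, 23] (size 3, max 23) hi=[26, 39, 49] (size 3, min 26) -> median=24.5
Step 7: insert 11 -> lo=[8, 11, 13, 23] (size 4, max 23) hi=[26, 39, 49] (size 3, min 26) -> median=23
Step 8: insert 18 -> lo=[8, 11, 13, 18] (size 4, max 18) hi=[23, 26, 39, 49] (size 4, min 23) -> median=20.5
Step 9: insert 29 -> lo=[8, 11, 13, 18, 23] (size 5, max 23) hi=[26, 29, 39, 49] (size 4, min 26) -> median=23
Step 10: insert 8 -> lo=[8, 8, 11, 13, 18] (size 5, max 18) hi=[23, 26, 29, 39, 49] (size 5, min 23) -> median=20.5
Step 11: insert 40 -> lo=[8, 8, 11, 13, 18, 23] (size 6, max 23) hi=[26, 29, 39, 40, 49] (size 5, min 26) -> median=23
Step 12: insert 46 -> lo=[8, 8, 11, 13, 18, 23] (size 6, max 23) hi=[26, 29, 39, 40, 46, 49] (size 6, min 26) -> median=24.5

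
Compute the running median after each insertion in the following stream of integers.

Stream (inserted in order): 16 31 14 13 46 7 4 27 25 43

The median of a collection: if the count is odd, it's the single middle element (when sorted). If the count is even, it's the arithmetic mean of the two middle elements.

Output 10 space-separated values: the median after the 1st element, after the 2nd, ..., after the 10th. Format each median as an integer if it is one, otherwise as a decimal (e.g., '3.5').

Answer: 16 23.5 16 15 16 15 14 15 16 20.5

Derivation:
Step 1: insert 16 -> lo=[16] (size 1, max 16) hi=[] (size 0) -> median=16
Step 2: insert 31 -> lo=[16] (size 1, max 16) hi=[31] (size 1, min 31) -> median=23.5
Step 3: insert 14 -> lo=[14, 16] (size 2, max 16) hi=[31] (size 1, min 31) -> median=16
Step 4: insert 13 -> lo=[13, 14] (size 2, max 14) hi=[16, 31] (size 2, min 16) -> median=15
Step 5: insert 46 -> lo=[13, 14, 16] (size 3, max 16) hi=[31, 46] (size 2, min 31) -> median=16
Step 6: insert 7 -> lo=[7, 13, 14] (size 3, max 14) hi=[16, 31, 46] (size 3, min 16) -> median=15
Step 7: insert 4 -> lo=[4, 7, 13, 14] (size 4, max 14) hi=[16, 31, 46] (size 3, min 16) -> median=14
Step 8: insert 27 -> lo=[4, 7, 13, 14] (size 4, max 14) hi=[16, 27, 31, 46] (size 4, min 16) -> median=15
Step 9: insert 25 -> lo=[4, 7, 13, 14, 16] (size 5, max 16) hi=[25, 27, 31, 46] (size 4, min 25) -> median=16
Step 10: insert 43 -> lo=[4, 7, 13, 14, 16] (size 5, max 16) hi=[25, 27, 31, 43, 46] (size 5, min 25) -> median=20.5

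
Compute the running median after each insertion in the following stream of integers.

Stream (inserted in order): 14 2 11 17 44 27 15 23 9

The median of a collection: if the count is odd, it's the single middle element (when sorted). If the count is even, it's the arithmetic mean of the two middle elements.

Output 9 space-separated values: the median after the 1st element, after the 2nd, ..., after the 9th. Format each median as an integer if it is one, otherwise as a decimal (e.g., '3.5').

Answer: 14 8 11 12.5 14 15.5 15 16 15

Derivation:
Step 1: insert 14 -> lo=[14] (size 1, max 14) hi=[] (size 0) -> median=14
Step 2: insert 2 -> lo=[2] (size 1, max 2) hi=[14] (size 1, min 14) -> median=8
Step 3: insert 11 -> lo=[2, 11] (size 2, max 11) hi=[14] (size 1, min 14) -> median=11
Step 4: insert 17 -> lo=[2, 11] (size 2, max 11) hi=[14, 17] (size 2, min 14) -> median=12.5
Step 5: insert 44 -> lo=[2, 11, 14] (size 3, max 14) hi=[17, 44] (size 2, min 17) -> median=14
Step 6: insert 27 -> lo=[2, 11, 14] (size 3, max 14) hi=[17, 27, 44] (size 3, min 17) -> median=15.5
Step 7: insert 15 -> lo=[2, 11, 14, 15] (size 4, max 15) hi=[17, 27, 44] (size 3, min 17) -> median=15
Step 8: insert 23 -> lo=[2, 11, 14, 15] (size 4, max 15) hi=[17, 23, 27, 44] (size 4, min 17) -> median=16
Step 9: insert 9 -> lo=[2, 9, 11, 14, 15] (size 5, max 15) hi=[17, 23, 27, 44] (size 4, min 17) -> median=15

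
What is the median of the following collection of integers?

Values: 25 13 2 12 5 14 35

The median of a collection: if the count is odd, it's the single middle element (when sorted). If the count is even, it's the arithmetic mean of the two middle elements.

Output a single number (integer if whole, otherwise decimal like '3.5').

Answer: 13

Derivation:
Step 1: insert 25 -> lo=[25] (size 1, max 25) hi=[] (size 0) -> median=25
Step 2: insert 13 -> lo=[13] (size 1, max 13) hi=[25] (size 1, min 25) -> median=19
Step 3: insert 2 -> lo=[2, 13] (size 2, max 13) hi=[25] (size 1, min 25) -> median=13
Step 4: insert 12 -> lo=[2, 12] (size 2, max 12) hi=[13, 25] (size 2, min 13) -> median=12.5
Step 5: insert 5 -> lo=[2, 5, 12] (size 3, max 12) hi=[13, 25] (size 2, min 13) -> median=12
Step 6: insert 14 -> lo=[2, 5, 12] (size 3, max 12) hi=[13, 14, 25] (size 3, min 13) -> median=12.5
Step 7: insert 35 -> lo=[2, 5, 12, 13] (size 4, max 13) hi=[14, 25, 35] (size 3, min 14) -> median=13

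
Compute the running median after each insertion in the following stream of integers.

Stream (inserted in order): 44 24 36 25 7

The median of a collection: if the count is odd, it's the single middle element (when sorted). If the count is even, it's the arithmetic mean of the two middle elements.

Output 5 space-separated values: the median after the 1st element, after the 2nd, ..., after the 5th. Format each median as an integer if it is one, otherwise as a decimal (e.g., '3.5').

Answer: 44 34 36 30.5 25

Derivation:
Step 1: insert 44 -> lo=[44] (size 1, max 44) hi=[] (size 0) -> median=44
Step 2: insert 24 -> lo=[24] (size 1, max 24) hi=[44] (size 1, min 44) -> median=34
Step 3: insert 36 -> lo=[24, 36] (size 2, max 36) hi=[44] (size 1, min 44) -> median=36
Step 4: insert 25 -> lo=[24, 25] (size 2, max 25) hi=[36, 44] (size 2, min 36) -> median=30.5
Step 5: insert 7 -> lo=[7, 24, 25] (size 3, max 25) hi=[36, 44] (size 2, min 36) -> median=25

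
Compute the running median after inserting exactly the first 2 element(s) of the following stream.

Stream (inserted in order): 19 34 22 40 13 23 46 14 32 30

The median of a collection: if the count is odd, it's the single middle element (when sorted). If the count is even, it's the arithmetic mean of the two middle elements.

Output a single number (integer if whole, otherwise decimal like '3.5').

Step 1: insert 19 -> lo=[19] (size 1, max 19) hi=[] (size 0) -> median=19
Step 2: insert 34 -> lo=[19] (size 1, max 19) hi=[34] (size 1, min 34) -> median=26.5

Answer: 26.5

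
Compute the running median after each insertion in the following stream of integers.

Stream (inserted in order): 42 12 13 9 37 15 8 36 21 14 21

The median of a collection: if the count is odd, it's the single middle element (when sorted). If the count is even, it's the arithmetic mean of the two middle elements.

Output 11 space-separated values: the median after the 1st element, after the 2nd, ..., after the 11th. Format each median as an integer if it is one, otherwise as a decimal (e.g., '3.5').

Step 1: insert 42 -> lo=[42] (size 1, max 42) hi=[] (size 0) -> median=42
Step 2: insert 12 -> lo=[12] (size 1, max 12) hi=[42] (size 1, min 42) -> median=27
Step 3: insert 13 -> lo=[12, 13] (size 2, max 13) hi=[42] (size 1, min 42) -> median=13
Step 4: insert 9 -> lo=[9, 12] (size 2, max 12) hi=[13, 42] (size 2, min 13) -> median=12.5
Step 5: insert 37 -> lo=[9, 12, 13] (size 3, max 13) hi=[37, 42] (size 2, min 37) -> median=13
Step 6: insert 15 -> lo=[9, 12, 13] (size 3, max 13) hi=[15, 37, 42] (size 3, min 15) -> median=14
Step 7: insert 8 -> lo=[8, 9, 12, 13] (size 4, max 13) hi=[15, 37, 42] (size 3, min 15) -> median=13
Step 8: insert 36 -> lo=[8, 9, 12, 13] (size 4, max 13) hi=[15, 36, 37, 42] (size 4, min 15) -> median=14
Step 9: insert 21 -> lo=[8, 9, 12, 13, 15] (size 5, max 15) hi=[21, 36, 37, 42] (size 4, min 21) -> median=15
Step 10: insert 14 -> lo=[8, 9, 12, 13, 14] (size 5, max 14) hi=[15, 21, 36, 37, 42] (size 5, min 15) -> median=14.5
Step 11: insert 21 -> lo=[8, 9, 12, 13, 14, 15] (size 6, max 15) hi=[21, 21, 36, 37, 42] (size 5, min 21) -> median=15

Answer: 42 27 13 12.5 13 14 13 14 15 14.5 15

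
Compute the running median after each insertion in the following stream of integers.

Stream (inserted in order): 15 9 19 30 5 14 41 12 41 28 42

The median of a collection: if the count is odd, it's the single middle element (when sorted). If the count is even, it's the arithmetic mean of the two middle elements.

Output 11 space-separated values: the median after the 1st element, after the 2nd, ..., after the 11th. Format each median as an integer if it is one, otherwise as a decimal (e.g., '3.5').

Answer: 15 12 15 17 15 14.5 15 14.5 15 17 19

Derivation:
Step 1: insert 15 -> lo=[15] (size 1, max 15) hi=[] (size 0) -> median=15
Step 2: insert 9 -> lo=[9] (size 1, max 9) hi=[15] (size 1, min 15) -> median=12
Step 3: insert 19 -> lo=[9, 15] (size 2, max 15) hi=[19] (size 1, min 19) -> median=15
Step 4: insert 30 -> lo=[9, 15] (size 2, max 15) hi=[19, 30] (size 2, min 19) -> median=17
Step 5: insert 5 -> lo=[5, 9, 15] (size 3, max 15) hi=[19, 30] (size 2, min 19) -> median=15
Step 6: insert 14 -> lo=[5, 9, 14] (size 3, max 14) hi=[15, 19, 30] (size 3, min 15) -> median=14.5
Step 7: insert 41 -> lo=[5, 9, 14, 15] (size 4, max 15) hi=[19, 30, 41] (size 3, min 19) -> median=15
Step 8: insert 12 -> lo=[5, 9, 12, 14] (size 4, max 14) hi=[15, 19, 30, 41] (size 4, min 15) -> median=14.5
Step 9: insert 41 -> lo=[5, 9, 12, 14, 15] (size 5, max 15) hi=[19, 30, 41, 41] (size 4, min 19) -> median=15
Step 10: insert 28 -> lo=[5, 9, 12, 14, 15] (size 5, max 15) hi=[19, 28, 30, 41, 41] (size 5, min 19) -> median=17
Step 11: insert 42 -> lo=[5, 9, 12, 14, 15, 19] (size 6, max 19) hi=[28, 30, 41, 41, 42] (size 5, min 28) -> median=19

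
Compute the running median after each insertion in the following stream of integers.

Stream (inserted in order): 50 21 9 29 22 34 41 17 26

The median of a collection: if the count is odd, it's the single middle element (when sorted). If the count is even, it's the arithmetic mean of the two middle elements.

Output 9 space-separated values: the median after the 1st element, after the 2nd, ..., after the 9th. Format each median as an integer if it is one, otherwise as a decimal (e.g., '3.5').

Step 1: insert 50 -> lo=[50] (size 1, max 50) hi=[] (size 0) -> median=50
Step 2: insert 21 -> lo=[21] (size 1, max 21) hi=[50] (size 1, min 50) -> median=35.5
Step 3: insert 9 -> lo=[9, 21] (size 2, max 21) hi=[50] (size 1, min 50) -> median=21
Step 4: insert 29 -> lo=[9, 21] (size 2, max 21) hi=[29, 50] (size 2, min 29) -> median=25
Step 5: insert 22 -> lo=[9, 21, 22] (size 3, max 22) hi=[29, 50] (size 2, min 29) -> median=22
Step 6: insert 34 -> lo=[9, 21, 22] (size 3, max 22) hi=[29, 34, 50] (size 3, min 29) -> median=25.5
Step 7: insert 41 -> lo=[9, 21, 22, 29] (size 4, max 29) hi=[34, 41, 50] (size 3, min 34) -> median=29
Step 8: insert 17 -> lo=[9, 17, 21, 22] (size 4, max 22) hi=[29, 34, 41, 50] (size 4, min 29) -> median=25.5
Step 9: insert 26 -> lo=[9, 17, 21, 22, 26] (size 5, max 26) hi=[29, 34, 41, 50] (size 4, min 29) -> median=26

Answer: 50 35.5 21 25 22 25.5 29 25.5 26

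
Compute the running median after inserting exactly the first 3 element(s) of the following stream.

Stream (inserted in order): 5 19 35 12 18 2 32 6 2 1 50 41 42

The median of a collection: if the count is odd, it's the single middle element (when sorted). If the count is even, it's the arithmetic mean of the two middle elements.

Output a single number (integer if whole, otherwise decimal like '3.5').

Answer: 19

Derivation:
Step 1: insert 5 -> lo=[5] (size 1, max 5) hi=[] (size 0) -> median=5
Step 2: insert 19 -> lo=[5] (size 1, max 5) hi=[19] (size 1, min 19) -> median=12
Step 3: insert 35 -> lo=[5, 19] (size 2, max 19) hi=[35] (size 1, min 35) -> median=19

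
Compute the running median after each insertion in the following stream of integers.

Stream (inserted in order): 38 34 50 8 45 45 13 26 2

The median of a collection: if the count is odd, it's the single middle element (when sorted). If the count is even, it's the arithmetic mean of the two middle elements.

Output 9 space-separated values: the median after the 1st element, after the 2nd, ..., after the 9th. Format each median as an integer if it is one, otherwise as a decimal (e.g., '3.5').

Answer: 38 36 38 36 38 41.5 38 36 34

Derivation:
Step 1: insert 38 -> lo=[38] (size 1, max 38) hi=[] (size 0) -> median=38
Step 2: insert 34 -> lo=[34] (size 1, max 34) hi=[38] (size 1, min 38) -> median=36
Step 3: insert 50 -> lo=[34, 38] (size 2, max 38) hi=[50] (size 1, min 50) -> median=38
Step 4: insert 8 -> lo=[8, 34] (size 2, max 34) hi=[38, 50] (size 2, min 38) -> median=36
Step 5: insert 45 -> lo=[8, 34, 38] (size 3, max 38) hi=[45, 50] (size 2, min 45) -> median=38
Step 6: insert 45 -> lo=[8, 34, 38] (size 3, max 38) hi=[45, 45, 50] (size 3, min 45) -> median=41.5
Step 7: insert 13 -> lo=[8, 13, 34, 38] (size 4, max 38) hi=[45, 45, 50] (size 3, min 45) -> median=38
Step 8: insert 26 -> lo=[8, 13, 26, 34] (size 4, max 34) hi=[38, 45, 45, 50] (size 4, min 38) -> median=36
Step 9: insert 2 -> lo=[2, 8, 13, 26, 34] (size 5, max 34) hi=[38, 45, 45, 50] (size 4, min 38) -> median=34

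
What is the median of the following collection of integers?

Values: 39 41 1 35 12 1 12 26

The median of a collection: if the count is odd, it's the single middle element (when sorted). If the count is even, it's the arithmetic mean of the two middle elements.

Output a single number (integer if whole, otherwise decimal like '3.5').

Step 1: insert 39 -> lo=[39] (size 1, max 39) hi=[] (size 0) -> median=39
Step 2: insert 41 -> lo=[39] (size 1, max 39) hi=[41] (size 1, min 41) -> median=40
Step 3: insert 1 -> lo=[1, 39] (size 2, max 39) hi=[41] (size 1, min 41) -> median=39
Step 4: insert 35 -> lo=[1, 35] (size 2, max 35) hi=[39, 41] (size 2, min 39) -> median=37
Step 5: insert 12 -> lo=[1, 12, 35] (size 3, max 35) hi=[39, 41] (size 2, min 39) -> median=35
Step 6: insert 1 -> lo=[1, 1, 12] (size 3, max 12) hi=[35, 39, 41] (size 3, min 35) -> median=23.5
Step 7: insert 12 -> lo=[1, 1, 12, 12] (size 4, max 12) hi=[35, 39, 41] (size 3, min 35) -> median=12
Step 8: insert 26 -> lo=[1, 1, 12, 12] (size 4, max 12) hi=[26, 35, 39, 41] (size 4, min 26) -> median=19

Answer: 19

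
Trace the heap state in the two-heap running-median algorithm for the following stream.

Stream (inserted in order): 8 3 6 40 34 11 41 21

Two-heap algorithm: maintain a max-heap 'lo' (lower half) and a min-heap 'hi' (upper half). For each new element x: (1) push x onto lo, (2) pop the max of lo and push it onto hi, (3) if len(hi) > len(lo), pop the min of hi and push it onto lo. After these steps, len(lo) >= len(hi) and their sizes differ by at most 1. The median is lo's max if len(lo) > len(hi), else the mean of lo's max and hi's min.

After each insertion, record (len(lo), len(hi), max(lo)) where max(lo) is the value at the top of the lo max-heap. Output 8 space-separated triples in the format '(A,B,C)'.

Answer: (1,0,8) (1,1,3) (2,1,6) (2,2,6) (3,2,8) (3,3,8) (4,3,11) (4,4,11)

Derivation:
Step 1: insert 8 -> lo=[8] hi=[] -> (len(lo)=1, len(hi)=0, max(lo)=8)
Step 2: insert 3 -> lo=[3] hi=[8] -> (len(lo)=1, len(hi)=1, max(lo)=3)
Step 3: insert 6 -> lo=[3, 6] hi=[8] -> (len(lo)=2, len(hi)=1, max(lo)=6)
Step 4: insert 40 -> lo=[3, 6] hi=[8, 40] -> (len(lo)=2, len(hi)=2, max(lo)=6)
Step 5: insert 34 -> lo=[3, 6, 8] hi=[34, 40] -> (len(lo)=3, len(hi)=2, max(lo)=8)
Step 6: insert 11 -> lo=[3, 6, 8] hi=[11, 34, 40] -> (len(lo)=3, len(hi)=3, max(lo)=8)
Step 7: insert 41 -> lo=[3, 6, 8, 11] hi=[34, 40, 41] -> (len(lo)=4, len(hi)=3, max(lo)=11)
Step 8: insert 21 -> lo=[3, 6, 8, 11] hi=[21, 34, 40, 41] -> (len(lo)=4, len(hi)=4, max(lo)=11)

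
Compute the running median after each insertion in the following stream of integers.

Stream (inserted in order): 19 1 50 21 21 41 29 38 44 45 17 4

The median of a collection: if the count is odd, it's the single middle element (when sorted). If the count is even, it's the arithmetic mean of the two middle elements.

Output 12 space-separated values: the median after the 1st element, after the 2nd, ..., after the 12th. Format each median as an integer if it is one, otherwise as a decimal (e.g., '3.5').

Step 1: insert 19 -> lo=[19] (size 1, max 19) hi=[] (size 0) -> median=19
Step 2: insert 1 -> lo=[1] (size 1, max 1) hi=[19] (size 1, min 19) -> median=10
Step 3: insert 50 -> lo=[1, 19] (size 2, max 19) hi=[50] (size 1, min 50) -> median=19
Step 4: insert 21 -> lo=[1, 19] (size 2, max 19) hi=[21, 50] (size 2, min 21) -> median=20
Step 5: insert 21 -> lo=[1, 19, 21] (size 3, max 21) hi=[21, 50] (size 2, min 21) -> median=21
Step 6: insert 41 -> lo=[1, 19, 21] (size 3, max 21) hi=[21, 41, 50] (size 3, min 21) -> median=21
Step 7: insert 29 -> lo=[1, 19, 21, 21] (size 4, max 21) hi=[29, 41, 50] (size 3, min 29) -> median=21
Step 8: insert 38 -> lo=[1, 19, 21, 21] (size 4, max 21) hi=[29, 38, 41, 50] (size 4, min 29) -> median=25
Step 9: insert 44 -> lo=[1, 19, 21, 21, 29] (size 5, max 29) hi=[38, 41, 44, 50] (size 4, min 38) -> median=29
Step 10: insert 45 -> lo=[1, 19, 21, 21, 29] (size 5, max 29) hi=[38, 41, 44, 45, 50] (size 5, min 38) -> median=33.5
Step 11: insert 17 -> lo=[1, 17, 19, 21, 21, 29] (size 6, max 29) hi=[38, 41, 44, 45, 50] (size 5, min 38) -> median=29
Step 12: insert 4 -> lo=[1, 4, 17, 19, 21, 21] (size 6, max 21) hi=[29, 38, 41, 44, 45, 50] (size 6, min 29) -> median=25

Answer: 19 10 19 20 21 21 21 25 29 33.5 29 25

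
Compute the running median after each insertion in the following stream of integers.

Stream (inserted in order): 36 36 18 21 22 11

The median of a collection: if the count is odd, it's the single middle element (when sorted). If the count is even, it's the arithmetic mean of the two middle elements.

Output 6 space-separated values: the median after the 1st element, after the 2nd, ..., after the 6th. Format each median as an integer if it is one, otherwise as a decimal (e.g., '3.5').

Step 1: insert 36 -> lo=[36] (size 1, max 36) hi=[] (size 0) -> median=36
Step 2: insert 36 -> lo=[36] (size 1, max 36) hi=[36] (size 1, min 36) -> median=36
Step 3: insert 18 -> lo=[18, 36] (size 2, max 36) hi=[36] (size 1, min 36) -> median=36
Step 4: insert 21 -> lo=[18, 21] (size 2, max 21) hi=[36, 36] (size 2, min 36) -> median=28.5
Step 5: insert 22 -> lo=[18, 21, 22] (size 3, max 22) hi=[36, 36] (size 2, min 36) -> median=22
Step 6: insert 11 -> lo=[11, 18, 21] (size 3, max 21) hi=[22, 36, 36] (size 3, min 22) -> median=21.5

Answer: 36 36 36 28.5 22 21.5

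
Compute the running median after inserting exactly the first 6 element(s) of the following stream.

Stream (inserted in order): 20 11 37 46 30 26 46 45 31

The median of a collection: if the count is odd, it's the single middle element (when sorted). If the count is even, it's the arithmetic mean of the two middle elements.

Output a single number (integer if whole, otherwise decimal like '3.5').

Step 1: insert 20 -> lo=[20] (size 1, max 20) hi=[] (size 0) -> median=20
Step 2: insert 11 -> lo=[11] (size 1, max 11) hi=[20] (size 1, min 20) -> median=15.5
Step 3: insert 37 -> lo=[11, 20] (size 2, max 20) hi=[37] (size 1, min 37) -> median=20
Step 4: insert 46 -> lo=[11, 20] (size 2, max 20) hi=[37, 46] (size 2, min 37) -> median=28.5
Step 5: insert 30 -> lo=[11, 20, 30] (size 3, max 30) hi=[37, 46] (size 2, min 37) -> median=30
Step 6: insert 26 -> lo=[11, 20, 26] (size 3, max 26) hi=[30, 37, 46] (size 3, min 30) -> median=28

Answer: 28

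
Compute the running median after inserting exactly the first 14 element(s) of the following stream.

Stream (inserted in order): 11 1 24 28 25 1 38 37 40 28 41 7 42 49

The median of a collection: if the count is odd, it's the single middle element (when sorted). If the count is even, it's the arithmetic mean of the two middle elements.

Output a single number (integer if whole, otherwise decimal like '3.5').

Answer: 28

Derivation:
Step 1: insert 11 -> lo=[11] (size 1, max 11) hi=[] (size 0) -> median=11
Step 2: insert 1 -> lo=[1] (size 1, max 1) hi=[11] (size 1, min 11) -> median=6
Step 3: insert 24 -> lo=[1, 11] (size 2, max 11) hi=[24] (size 1, min 24) -> median=11
Step 4: insert 28 -> lo=[1, 11] (size 2, max 11) hi=[24, 28] (size 2, min 24) -> median=17.5
Step 5: insert 25 -> lo=[1, 11, 24] (size 3, max 24) hi=[25, 28] (size 2, min 25) -> median=24
Step 6: insert 1 -> lo=[1, 1, 11] (size 3, max 11) hi=[24, 25, 28] (size 3, min 24) -> median=17.5
Step 7: insert 38 -> lo=[1, 1, 11, 24] (size 4, max 24) hi=[25, 28, 38] (size 3, min 25) -> median=24
Step 8: insert 37 -> lo=[1, 1, 11, 24] (size 4, max 24) hi=[25, 28, 37, 38] (size 4, min 25) -> median=24.5
Step 9: insert 40 -> lo=[1, 1, 11, 24, 25] (size 5, max 25) hi=[28, 37, 38, 40] (size 4, min 28) -> median=25
Step 10: insert 28 -> lo=[1, 1, 11, 24, 25] (size 5, max 25) hi=[28, 28, 37, 38, 40] (size 5, min 28) -> median=26.5
Step 11: insert 41 -> lo=[1, 1, 11, 24, 25, 28] (size 6, max 28) hi=[28, 37, 38, 40, 41] (size 5, min 28) -> median=28
Step 12: insert 7 -> lo=[1, 1, 7, 11, 24, 25] (size 6, max 25) hi=[28, 28, 37, 38, 40, 41] (size 6, min 28) -> median=26.5
Step 13: insert 42 -> lo=[1, 1, 7, 11, 24, 25, 28] (size 7, max 28) hi=[28, 37, 38, 40, 41, 42] (size 6, min 28) -> median=28
Step 14: insert 49 -> lo=[1, 1, 7, 11, 24, 25, 28] (size 7, max 28) hi=[28, 37, 38, 40, 41, 42, 49] (size 7, min 28) -> median=28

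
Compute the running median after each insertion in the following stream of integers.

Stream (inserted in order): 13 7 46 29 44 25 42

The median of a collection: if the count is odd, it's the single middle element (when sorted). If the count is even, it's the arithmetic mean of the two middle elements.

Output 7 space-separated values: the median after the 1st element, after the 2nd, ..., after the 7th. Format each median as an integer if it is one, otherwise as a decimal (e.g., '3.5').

Answer: 13 10 13 21 29 27 29

Derivation:
Step 1: insert 13 -> lo=[13] (size 1, max 13) hi=[] (size 0) -> median=13
Step 2: insert 7 -> lo=[7] (size 1, max 7) hi=[13] (size 1, min 13) -> median=10
Step 3: insert 46 -> lo=[7, 13] (size 2, max 13) hi=[46] (size 1, min 46) -> median=13
Step 4: insert 29 -> lo=[7, 13] (size 2, max 13) hi=[29, 46] (size 2, min 29) -> median=21
Step 5: insert 44 -> lo=[7, 13, 29] (size 3, max 29) hi=[44, 46] (size 2, min 44) -> median=29
Step 6: insert 25 -> lo=[7, 13, 25] (size 3, max 25) hi=[29, 44, 46] (size 3, min 29) -> median=27
Step 7: insert 42 -> lo=[7, 13, 25, 29] (size 4, max 29) hi=[42, 44, 46] (size 3, min 42) -> median=29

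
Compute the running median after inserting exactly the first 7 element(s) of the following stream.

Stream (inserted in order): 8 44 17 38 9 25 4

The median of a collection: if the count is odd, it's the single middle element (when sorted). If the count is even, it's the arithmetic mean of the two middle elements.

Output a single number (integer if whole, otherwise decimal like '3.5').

Step 1: insert 8 -> lo=[8] (size 1, max 8) hi=[] (size 0) -> median=8
Step 2: insert 44 -> lo=[8] (size 1, max 8) hi=[44] (size 1, min 44) -> median=26
Step 3: insert 17 -> lo=[8, 17] (size 2, max 17) hi=[44] (size 1, min 44) -> median=17
Step 4: insert 38 -> lo=[8, 17] (size 2, max 17) hi=[38, 44] (size 2, min 38) -> median=27.5
Step 5: insert 9 -> lo=[8, 9, 17] (size 3, max 17) hi=[38, 44] (size 2, min 38) -> median=17
Step 6: insert 25 -> lo=[8, 9, 17] (size 3, max 17) hi=[25, 38, 44] (size 3, min 25) -> median=21
Step 7: insert 4 -> lo=[4, 8, 9, 17] (size 4, max 17) hi=[25, 38, 44] (size 3, min 25) -> median=17

Answer: 17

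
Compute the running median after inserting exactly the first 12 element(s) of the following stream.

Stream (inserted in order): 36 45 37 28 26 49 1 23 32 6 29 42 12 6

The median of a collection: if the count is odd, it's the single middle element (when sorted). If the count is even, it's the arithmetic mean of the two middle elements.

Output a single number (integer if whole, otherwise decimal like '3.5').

Step 1: insert 36 -> lo=[36] (size 1, max 36) hi=[] (size 0) -> median=36
Step 2: insert 45 -> lo=[36] (size 1, max 36) hi=[45] (size 1, min 45) -> median=40.5
Step 3: insert 37 -> lo=[36, 37] (size 2, max 37) hi=[45] (size 1, min 45) -> median=37
Step 4: insert 28 -> lo=[28, 36] (size 2, max 36) hi=[37, 45] (size 2, min 37) -> median=36.5
Step 5: insert 26 -> lo=[26, 28, 36] (size 3, max 36) hi=[37, 45] (size 2, min 37) -> median=36
Step 6: insert 49 -> lo=[26, 28, 36] (size 3, max 36) hi=[37, 45, 49] (size 3, min 37) -> median=36.5
Step 7: insert 1 -> lo=[1, 26, 28, 36] (size 4, max 36) hi=[37, 45, 49] (size 3, min 37) -> median=36
Step 8: insert 23 -> lo=[1, 23, 26, 28] (size 4, max 28) hi=[36, 37, 45, 49] (size 4, min 36) -> median=32
Step 9: insert 32 -> lo=[1, 23, 26, 28, 32] (size 5, max 32) hi=[36, 37, 45, 49] (size 4, min 36) -> median=32
Step 10: insert 6 -> lo=[1, 6, 23, 26, 28] (size 5, max 28) hi=[32, 36, 37, 45, 49] (size 5, min 32) -> median=30
Step 11: insert 29 -> lo=[1, 6, 23, 26, 28, 29] (size 6, max 29) hi=[32, 36, 37, 45, 49] (size 5, min 32) -> median=29
Step 12: insert 42 -> lo=[1, 6, 23, 26, 28, 29] (size 6, max 29) hi=[32, 36, 37, 42, 45, 49] (size 6, min 32) -> median=30.5

Answer: 30.5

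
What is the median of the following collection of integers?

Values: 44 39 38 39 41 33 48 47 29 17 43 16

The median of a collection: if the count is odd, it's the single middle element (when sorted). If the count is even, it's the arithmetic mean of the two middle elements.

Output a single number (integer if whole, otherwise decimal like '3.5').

Answer: 39

Derivation:
Step 1: insert 44 -> lo=[44] (size 1, max 44) hi=[] (size 0) -> median=44
Step 2: insert 39 -> lo=[39] (size 1, max 39) hi=[44] (size 1, min 44) -> median=41.5
Step 3: insert 38 -> lo=[38, 39] (size 2, max 39) hi=[44] (size 1, min 44) -> median=39
Step 4: insert 39 -> lo=[38, 39] (size 2, max 39) hi=[39, 44] (size 2, min 39) -> median=39
Step 5: insert 41 -> lo=[38, 39, 39] (size 3, max 39) hi=[41, 44] (size 2, min 41) -> median=39
Step 6: insert 33 -> lo=[33, 38, 39] (size 3, max 39) hi=[39, 41, 44] (size 3, min 39) -> median=39
Step 7: insert 48 -> lo=[33, 38, 39, 39] (size 4, max 39) hi=[41, 44, 48] (size 3, min 41) -> median=39
Step 8: insert 47 -> lo=[33, 38, 39, 39] (size 4, max 39) hi=[41, 44, 47, 48] (size 4, min 41) -> median=40
Step 9: insert 29 -> lo=[29, 33, 38, 39, 39] (size 5, max 39) hi=[41, 44, 47, 48] (size 4, min 41) -> median=39
Step 10: insert 17 -> lo=[17, 29, 33, 38, 39] (size 5, max 39) hi=[39, 41, 44, 47, 48] (size 5, min 39) -> median=39
Step 11: insert 43 -> lo=[17, 29, 33, 38, 39, 39] (size 6, max 39) hi=[41, 43, 44, 47, 48] (size 5, min 41) -> median=39
Step 12: insert 16 -> lo=[16, 17, 29, 33, 38, 39] (size 6, max 39) hi=[39, 41, 43, 44, 47, 48] (size 6, min 39) -> median=39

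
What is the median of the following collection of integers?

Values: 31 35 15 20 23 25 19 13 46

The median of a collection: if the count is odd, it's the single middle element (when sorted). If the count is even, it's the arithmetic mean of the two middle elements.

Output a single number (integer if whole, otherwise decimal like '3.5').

Answer: 23

Derivation:
Step 1: insert 31 -> lo=[31] (size 1, max 31) hi=[] (size 0) -> median=31
Step 2: insert 35 -> lo=[31] (size 1, max 31) hi=[35] (size 1, min 35) -> median=33
Step 3: insert 15 -> lo=[15, 31] (size 2, max 31) hi=[35] (size 1, min 35) -> median=31
Step 4: insert 20 -> lo=[15, 20] (size 2, max 20) hi=[31, 35] (size 2, min 31) -> median=25.5
Step 5: insert 23 -> lo=[15, 20, 23] (size 3, max 23) hi=[31, 35] (size 2, min 31) -> median=23
Step 6: insert 25 -> lo=[15, 20, 23] (size 3, max 23) hi=[25, 31, 35] (size 3, min 25) -> median=24
Step 7: insert 19 -> lo=[15, 19, 20, 23] (size 4, max 23) hi=[25, 31, 35] (size 3, min 25) -> median=23
Step 8: insert 13 -> lo=[13, 15, 19, 20] (size 4, max 20) hi=[23, 25, 31, 35] (size 4, min 23) -> median=21.5
Step 9: insert 46 -> lo=[13, 15, 19, 20, 23] (size 5, max 23) hi=[25, 31, 35, 46] (size 4, min 25) -> median=23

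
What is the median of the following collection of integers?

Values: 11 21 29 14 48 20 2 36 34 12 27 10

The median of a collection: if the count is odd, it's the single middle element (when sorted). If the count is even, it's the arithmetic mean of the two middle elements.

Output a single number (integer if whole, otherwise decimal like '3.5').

Step 1: insert 11 -> lo=[11] (size 1, max 11) hi=[] (size 0) -> median=11
Step 2: insert 21 -> lo=[11] (size 1, max 11) hi=[21] (size 1, min 21) -> median=16
Step 3: insert 29 -> lo=[11, 21] (size 2, max 21) hi=[29] (size 1, min 29) -> median=21
Step 4: insert 14 -> lo=[11, 14] (size 2, max 14) hi=[21, 29] (size 2, min 21) -> median=17.5
Step 5: insert 48 -> lo=[11, 14, 21] (size 3, max 21) hi=[29, 48] (size 2, min 29) -> median=21
Step 6: insert 20 -> lo=[11, 14, 20] (size 3, max 20) hi=[21, 29, 48] (size 3, min 21) -> median=20.5
Step 7: insert 2 -> lo=[2, 11, 14, 20] (size 4, max 20) hi=[21, 29, 48] (size 3, min 21) -> median=20
Step 8: insert 36 -> lo=[2, 11, 14, 20] (size 4, max 20) hi=[21, 29, 36, 48] (size 4, min 21) -> median=20.5
Step 9: insert 34 -> lo=[2, 11, 14, 20, 21] (size 5, max 21) hi=[29, 34, 36, 48] (size 4, min 29) -> median=21
Step 10: insert 12 -> lo=[2, 11, 12, 14, 20] (size 5, max 20) hi=[21, 29, 34, 36, 48] (size 5, min 21) -> median=20.5
Step 11: insert 27 -> lo=[2, 11, 12, 14, 20, 21] (size 6, max 21) hi=[27, 29, 34, 36, 48] (size 5, min 27) -> median=21
Step 12: insert 10 -> lo=[2, 10, 11, 12, 14, 20] (size 6, max 20) hi=[21, 27, 29, 34, 36, 48] (size 6, min 21) -> median=20.5

Answer: 20.5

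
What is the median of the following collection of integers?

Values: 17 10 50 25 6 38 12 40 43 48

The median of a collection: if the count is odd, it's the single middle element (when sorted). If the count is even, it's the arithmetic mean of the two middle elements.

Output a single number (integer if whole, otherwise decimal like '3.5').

Step 1: insert 17 -> lo=[17] (size 1, max 17) hi=[] (size 0) -> median=17
Step 2: insert 10 -> lo=[10] (size 1, max 10) hi=[17] (size 1, min 17) -> median=13.5
Step 3: insert 50 -> lo=[10, 17] (size 2, max 17) hi=[50] (size 1, min 50) -> median=17
Step 4: insert 25 -> lo=[10, 17] (size 2, max 17) hi=[25, 50] (size 2, min 25) -> median=21
Step 5: insert 6 -> lo=[6, 10, 17] (size 3, max 17) hi=[25, 50] (size 2, min 25) -> median=17
Step 6: insert 38 -> lo=[6, 10, 17] (size 3, max 17) hi=[25, 38, 50] (size 3, min 25) -> median=21
Step 7: insert 12 -> lo=[6, 10, 12, 17] (size 4, max 17) hi=[25, 38, 50] (size 3, min 25) -> median=17
Step 8: insert 40 -> lo=[6, 10, 12, 17] (size 4, max 17) hi=[25, 38, 40, 50] (size 4, min 25) -> median=21
Step 9: insert 43 -> lo=[6, 10, 12, 17, 25] (size 5, max 25) hi=[38, 40, 43, 50] (size 4, min 38) -> median=25
Step 10: insert 48 -> lo=[6, 10, 12, 17, 25] (size 5, max 25) hi=[38, 40, 43, 48, 50] (size 5, min 38) -> median=31.5

Answer: 31.5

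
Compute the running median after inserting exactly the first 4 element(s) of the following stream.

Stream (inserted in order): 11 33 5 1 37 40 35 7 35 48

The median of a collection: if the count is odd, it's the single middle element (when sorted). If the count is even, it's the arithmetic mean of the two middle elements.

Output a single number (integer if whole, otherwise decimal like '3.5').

Step 1: insert 11 -> lo=[11] (size 1, max 11) hi=[] (size 0) -> median=11
Step 2: insert 33 -> lo=[11] (size 1, max 11) hi=[33] (size 1, min 33) -> median=22
Step 3: insert 5 -> lo=[5, 11] (size 2, max 11) hi=[33] (size 1, min 33) -> median=11
Step 4: insert 1 -> lo=[1, 5] (size 2, max 5) hi=[11, 33] (size 2, min 11) -> median=8

Answer: 8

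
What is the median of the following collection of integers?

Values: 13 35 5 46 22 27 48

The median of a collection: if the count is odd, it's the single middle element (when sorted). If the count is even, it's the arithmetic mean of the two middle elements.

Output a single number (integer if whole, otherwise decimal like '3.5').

Step 1: insert 13 -> lo=[13] (size 1, max 13) hi=[] (size 0) -> median=13
Step 2: insert 35 -> lo=[13] (size 1, max 13) hi=[35] (size 1, min 35) -> median=24
Step 3: insert 5 -> lo=[5, 13] (size 2, max 13) hi=[35] (size 1, min 35) -> median=13
Step 4: insert 46 -> lo=[5, 13] (size 2, max 13) hi=[35, 46] (size 2, min 35) -> median=24
Step 5: insert 22 -> lo=[5, 13, 22] (size 3, max 22) hi=[35, 46] (size 2, min 35) -> median=22
Step 6: insert 27 -> lo=[5, 13, 22] (size 3, max 22) hi=[27, 35, 46] (size 3, min 27) -> median=24.5
Step 7: insert 48 -> lo=[5, 13, 22, 27] (size 4, max 27) hi=[35, 46, 48] (size 3, min 35) -> median=27

Answer: 27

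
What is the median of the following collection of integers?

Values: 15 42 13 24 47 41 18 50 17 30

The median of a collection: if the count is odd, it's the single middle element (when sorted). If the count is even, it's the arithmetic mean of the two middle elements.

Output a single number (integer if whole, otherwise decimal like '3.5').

Step 1: insert 15 -> lo=[15] (size 1, max 15) hi=[] (size 0) -> median=15
Step 2: insert 42 -> lo=[15] (size 1, max 15) hi=[42] (size 1, min 42) -> median=28.5
Step 3: insert 13 -> lo=[13, 15] (size 2, max 15) hi=[42] (size 1, min 42) -> median=15
Step 4: insert 24 -> lo=[13, 15] (size 2, max 15) hi=[24, 42] (size 2, min 24) -> median=19.5
Step 5: insert 47 -> lo=[13, 15, 24] (size 3, max 24) hi=[42, 47] (size 2, min 42) -> median=24
Step 6: insert 41 -> lo=[13, 15, 24] (size 3, max 24) hi=[41, 42, 47] (size 3, min 41) -> median=32.5
Step 7: insert 18 -> lo=[13, 15, 18, 24] (size 4, max 24) hi=[41, 42, 47] (size 3, min 41) -> median=24
Step 8: insert 50 -> lo=[13, 15, 18, 24] (size 4, max 24) hi=[41, 42, 47, 50] (size 4, min 41) -> median=32.5
Step 9: insert 17 -> lo=[13, 15, 17, 18, 24] (size 5, max 24) hi=[41, 42, 47, 50] (size 4, min 41) -> median=24
Step 10: insert 30 -> lo=[13, 15, 17, 18, 24] (size 5, max 24) hi=[30, 41, 42, 47, 50] (size 5, min 30) -> median=27

Answer: 27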